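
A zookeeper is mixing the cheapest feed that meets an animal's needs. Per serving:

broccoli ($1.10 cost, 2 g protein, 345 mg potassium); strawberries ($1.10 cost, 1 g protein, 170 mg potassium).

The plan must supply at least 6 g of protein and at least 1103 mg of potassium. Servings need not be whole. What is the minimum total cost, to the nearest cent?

Two binding constraints pin down two serving amounts, so the optimal mix uses at most two foods. The candidates are each food alone (scaled to the tighter of protein/potassium) and each pair with both constraints tight.
broccoli only: max(6/2, 1103/345) = 3.197 servings → $3.52.
strawberries only: max(6/1, 1103/170) = 6.488 servings → $7.14.
broccoli + strawberries with both targets exact would need a negative amount; discard.
So the least-cost plan costs $3.52.

$3.52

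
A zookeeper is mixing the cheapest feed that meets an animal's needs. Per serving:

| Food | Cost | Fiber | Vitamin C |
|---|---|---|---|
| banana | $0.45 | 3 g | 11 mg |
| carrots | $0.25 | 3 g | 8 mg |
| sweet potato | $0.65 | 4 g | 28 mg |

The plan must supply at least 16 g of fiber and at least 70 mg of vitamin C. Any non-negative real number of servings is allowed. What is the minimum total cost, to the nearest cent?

$1.83

This is a tiny linear program; its minimum lies at a vertex of the feasible set. List the vertices and price them.
banana only: max(16/3, 70/11) = 6.364 servings → $2.86.
carrots only: max(16/3, 70/8) = 8.75 servings → $2.19.
sweet potato only: max(16/4, 70/28) = 4 servings → $2.60.
banana + carrots with both targets exact would need a negative amount; discard.
banana + sweet potato with both tight: 4.2 servings and 0.85 servings → $2.44.
carrots + sweet potato with both tight: 3.231 servings and 1.577 servings → $1.83.
The minimum over all feasible corners is $1.83.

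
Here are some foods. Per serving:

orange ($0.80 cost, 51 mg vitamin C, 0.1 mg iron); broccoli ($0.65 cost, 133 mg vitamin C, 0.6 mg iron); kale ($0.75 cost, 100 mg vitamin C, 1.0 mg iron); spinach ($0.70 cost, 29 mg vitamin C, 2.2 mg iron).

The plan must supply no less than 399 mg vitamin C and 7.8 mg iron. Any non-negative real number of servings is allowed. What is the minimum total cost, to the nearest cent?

$3.57

Compare the cost at each extreme point of the feasible region.
orange only: max(399/51, 7.8/0.1) = 78 servings → $62.40.
broccoli only: max(399/133, 7.8/0.6) = 13 servings → $8.45.
kale only: max(399/100, 7.8/1.0) = 7.8 servings → $5.85.
spinach only: max(399/29, 7.8/2.2) = 13.76 servings → $9.63.
orange + broccoli: the both-tight solution has a negative serving — not a feasible corner.
orange + kale: the both-tight solution has a negative serving — not a feasible corner.
orange + spinach with both tight: 5.962 servings and 3.274 servings → $7.06.
broccoli + kale: the both-tight solution has a negative serving — not a feasible corner.
broccoli + spinach with both tight: 2.368 servings and 2.9 servings → $3.57.
kale + spinach with both tight: 3.412 servings and 1.995 servings → $3.95.
Cheapest feasible corner: $3.57.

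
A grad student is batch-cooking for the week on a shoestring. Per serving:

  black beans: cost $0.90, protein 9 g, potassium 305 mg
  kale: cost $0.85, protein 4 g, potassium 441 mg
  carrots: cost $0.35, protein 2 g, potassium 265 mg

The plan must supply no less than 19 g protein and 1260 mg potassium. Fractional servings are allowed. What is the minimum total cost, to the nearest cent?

black beans only: max(19/9, 1260/305) = 4.131 servings → $3.72.
kale only: max(19/4, 1260/441) = 4.75 servings → $4.04.
carrots only: max(19/2, 1260/265) = 9.5 servings → $3.33.
black beans + kale with both tight: 1.215 servings and 2.017 servings → $2.81.
black beans + carrots with both tight: 1.417 servings and 3.124 servings → $2.37.
kale + carrots: the both-tight solution has a negative serving — not a feasible corner.
So the least-cost plan costs $2.37.

$2.37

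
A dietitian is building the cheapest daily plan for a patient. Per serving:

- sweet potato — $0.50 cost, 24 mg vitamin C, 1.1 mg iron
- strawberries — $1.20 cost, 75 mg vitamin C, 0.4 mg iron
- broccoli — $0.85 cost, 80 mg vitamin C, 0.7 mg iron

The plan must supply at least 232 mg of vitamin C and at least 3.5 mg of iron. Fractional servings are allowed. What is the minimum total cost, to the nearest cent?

$2.87

This is a tiny linear program; its minimum lies at a vertex of the feasible set. List the vertices and price them.
sweet potato only: max(232/24, 3.5/1.1) = 9.667 servings → $4.83.
strawberries only: max(232/75, 3.5/0.4) = 8.75 servings → $10.50.
broccoli only: max(232/80, 3.5/0.7) = 5 servings → $4.25.
sweet potato + strawberries with both tight: 2.328 servings and 2.348 servings → $3.98.
sweet potato + broccoli with both tight: 1.652 servings and 2.404 servings → $2.87.
strawberries + broccoli with both targets exact would need a negative amount; discard.
The minimum over all feasible corners is $2.87.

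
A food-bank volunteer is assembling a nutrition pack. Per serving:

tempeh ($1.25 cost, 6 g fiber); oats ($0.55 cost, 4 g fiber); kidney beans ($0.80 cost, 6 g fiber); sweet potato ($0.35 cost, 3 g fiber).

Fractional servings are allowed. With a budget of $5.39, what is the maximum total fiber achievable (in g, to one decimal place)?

Fiber per dollar: sweet potato 8.571, kidney beans 7.5, oats 7.273, tempeh 4.8.
With no serving limits, spend the whole cost allowance on sweet potato: $5.39 / $0.35 × 3 g = 46.2 g.

46.2 g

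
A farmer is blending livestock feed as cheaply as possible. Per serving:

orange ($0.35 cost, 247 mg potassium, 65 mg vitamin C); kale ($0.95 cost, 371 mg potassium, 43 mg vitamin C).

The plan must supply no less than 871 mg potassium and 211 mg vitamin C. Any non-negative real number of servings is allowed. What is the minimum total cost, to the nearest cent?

A basic optimal solution has at most two foods positive. Try each food alone and each pair with both targets met exactly.
orange only: max(871/247, 211/65) = 3.526 servings → $1.23.
kale only: max(871/371, 211/43) = 4.907 servings → $4.66.
orange + kale with both tight: 3.026 servings and 0.3333 servings → $1.38.
The minimum over all feasible corners is $1.23.

$1.23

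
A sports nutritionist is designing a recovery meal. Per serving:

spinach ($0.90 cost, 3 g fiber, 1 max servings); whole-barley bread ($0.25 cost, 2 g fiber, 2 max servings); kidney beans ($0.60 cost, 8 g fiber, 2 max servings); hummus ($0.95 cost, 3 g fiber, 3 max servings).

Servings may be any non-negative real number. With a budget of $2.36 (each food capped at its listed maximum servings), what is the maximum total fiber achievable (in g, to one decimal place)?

Fiber per dollar: kidney beans 13.33, whole-barley bread 8, spinach 3.333, hummus 3.158.
Take 2 servings of kidney beans: spends $1.20, +16.0 g fiber (running total 16.0 g).
Take 2 servings of whole-barley bread: spends $0.50, +4.0 g fiber (running total 20.0 g).
Take 0.7333 servings of spinach: spends $0.66, +2.2 g fiber (running total 22.2 g).
Filling greedily by fiber-per-dollar is optimal for one linear limit, giving 22.2 g.

22.2 g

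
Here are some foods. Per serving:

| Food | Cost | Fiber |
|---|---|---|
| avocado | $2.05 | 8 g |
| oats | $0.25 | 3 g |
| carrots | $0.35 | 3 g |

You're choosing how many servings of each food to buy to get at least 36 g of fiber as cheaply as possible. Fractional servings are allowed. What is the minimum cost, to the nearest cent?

Cost per g of fiber: oats $0.0833, carrots $0.1167, avocado $0.2562.
With no serving limits, use only oats: 36 g / 3 g = 12 servings × $0.25 = $3.00.

$3.00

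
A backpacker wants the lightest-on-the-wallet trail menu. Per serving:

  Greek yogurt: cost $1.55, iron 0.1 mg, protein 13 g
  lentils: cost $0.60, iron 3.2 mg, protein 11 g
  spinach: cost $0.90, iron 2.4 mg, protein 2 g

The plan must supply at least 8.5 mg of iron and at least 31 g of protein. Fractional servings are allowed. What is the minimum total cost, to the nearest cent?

Minimising a linear cost over {iron ≥ 8.5, protein ≥ 31, servings ≥ 0} — the optimum is at a vertex, using one or two foods.
Greek yogurt only: max(8.5/0.1, 31/13) = 85 servings → $131.75.
lentils only: max(8.5/3.2, 31/11) = 2.818 servings → $1.69.
spinach only: max(8.5/2.4, 31/2) = 15.5 servings → $13.95.
Greek yogurt + lentils with both tight: 0.1407 servings and 2.652 servings → $1.81.
Greek yogurt + spinach with both tight: 1.852 servings and 3.465 servings → $5.99.
lentils + spinach: intersection lies outside the first quadrant.
So the least-cost plan costs $1.69.

$1.69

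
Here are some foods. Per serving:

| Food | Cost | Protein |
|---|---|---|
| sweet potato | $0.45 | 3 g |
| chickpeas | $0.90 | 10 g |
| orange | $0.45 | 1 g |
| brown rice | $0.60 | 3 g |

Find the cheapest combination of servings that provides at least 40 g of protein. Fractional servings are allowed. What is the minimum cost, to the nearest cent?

$3.60

Cost per g of protein: chickpeas $0.0900, sweet potato $0.1500, brown rice $0.2000, orange $0.4500.
With no serving limits, use only chickpeas: 40 g / 10 g = 4 servings × $0.90 = $3.60.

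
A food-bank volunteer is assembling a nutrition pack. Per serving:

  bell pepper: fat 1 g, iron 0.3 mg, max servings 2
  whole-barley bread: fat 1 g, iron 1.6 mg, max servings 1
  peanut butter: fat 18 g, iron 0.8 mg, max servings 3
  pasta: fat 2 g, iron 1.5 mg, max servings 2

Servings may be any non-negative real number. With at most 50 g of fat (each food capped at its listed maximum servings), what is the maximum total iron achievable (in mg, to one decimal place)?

7.1 mg

Iron per g fat: whole-barley bread 1.6, pasta 0.75, bell pepper 0.3, peanut butter 0.04444.
Take 1 serving of whole-barley bread: uses 1 g fat, +1.6 mg iron (running total 1.6 mg).
Take 2 servings of pasta: uses 4 g fat, +3.0 mg iron (running total 4.6 mg).
Take 2 servings of bell pepper: uses 2 g fat, +0.6 mg iron (running total 5.2 mg).
Take 2.389 servings of peanut butter: uses 43 g fat, +1.9 mg iron (running total 7.1 mg).
Filling greedily by iron-per-g fat is optimal for one linear limit, giving 7.1 mg.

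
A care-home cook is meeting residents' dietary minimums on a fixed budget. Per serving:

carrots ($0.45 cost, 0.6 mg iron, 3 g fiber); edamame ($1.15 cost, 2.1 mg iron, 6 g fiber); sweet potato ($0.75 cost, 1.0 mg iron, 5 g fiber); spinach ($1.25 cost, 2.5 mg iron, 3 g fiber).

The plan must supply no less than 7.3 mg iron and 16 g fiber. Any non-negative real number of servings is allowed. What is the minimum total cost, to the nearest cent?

Check every corner: each single food scaled to meet both minima, and each pair solved so both constraints bind.
carrots only: max(7.3/0.6, 16/3) = 12.17 servings → $5.47.
edamame only: max(7.3/2.1, 16/6) = 3.476 servings → $4.00.
sweet potato only: max(7.3/1.0, 16/5) = 7.3 servings → $5.47.
spinach only: max(7.3/2.5, 16/3) = 5.333 servings → $6.67.
carrots + edamame with both targets exact would need a negative amount; discard.
carrots + sweet potato (both tight): parallel constraints — no distinct corner.
carrots + spinach with both tight: 3.175 servings and 2.158 servings → $4.13.
edamame + sweet potato: the both-tight solution has a negative serving — not a feasible corner.
edamame + spinach with both tight: 2.08 servings and 1.172 servings → $3.86.
sweet potato + spinach with both tight: 1.905 servings and 2.158 servings → $4.13.
The minimum over all feasible corners is $3.86.

$3.86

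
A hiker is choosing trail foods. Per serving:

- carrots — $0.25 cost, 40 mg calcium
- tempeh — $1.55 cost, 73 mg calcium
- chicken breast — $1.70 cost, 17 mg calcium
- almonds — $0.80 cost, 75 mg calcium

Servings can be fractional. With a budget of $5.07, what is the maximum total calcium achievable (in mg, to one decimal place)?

811.2 mg

Calcium per dollar: carrots 160, almonds 93.75, tempeh 47.1, chicken breast 10.
With no serving limits, spend the whole cost allowance on carrots: $5.07 / $0.25 × 40 mg = 811.2 mg.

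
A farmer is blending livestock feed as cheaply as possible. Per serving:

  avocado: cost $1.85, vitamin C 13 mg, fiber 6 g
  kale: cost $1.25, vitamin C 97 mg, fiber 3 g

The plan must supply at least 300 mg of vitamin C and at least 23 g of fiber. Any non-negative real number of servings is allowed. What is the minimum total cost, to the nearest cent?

$7.99

At the optimum either one food covers both requirements or two foods hit both targets exactly; no other combination can be cheaper.
avocado only: max(300/13, 23/6) = 23.08 servings → $42.69.
kale only: max(300/97, 23/3) = 7.667 servings → $9.58.
avocado + kale with both tight: 2.451 servings and 2.764 servings → $7.99.
The minimum over all feasible corners is $7.99.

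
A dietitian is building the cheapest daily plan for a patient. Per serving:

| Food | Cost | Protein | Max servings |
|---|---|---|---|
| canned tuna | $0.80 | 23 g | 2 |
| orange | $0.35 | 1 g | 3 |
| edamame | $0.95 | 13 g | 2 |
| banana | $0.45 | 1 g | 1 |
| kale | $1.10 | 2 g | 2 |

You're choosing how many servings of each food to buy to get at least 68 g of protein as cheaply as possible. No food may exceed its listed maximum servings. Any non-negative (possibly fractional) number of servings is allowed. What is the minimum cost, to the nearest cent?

Cost per g of protein: canned tuna $0.0348, edamame $0.0731, orange $0.3500, banana $0.4500, kale $0.5500.
Take 2 servings of canned tuna: +46.0 g protein for $1.60 (total $1.60, still need 22.0 g).
Take 1.692 servings of edamame: +22.0 g protein for $1.61 (total $3.21, still need 0.0 g).
Greedy by cheapest-per-g is optimal for a single linear constraint, so the minimum cost is $3.21.

$3.21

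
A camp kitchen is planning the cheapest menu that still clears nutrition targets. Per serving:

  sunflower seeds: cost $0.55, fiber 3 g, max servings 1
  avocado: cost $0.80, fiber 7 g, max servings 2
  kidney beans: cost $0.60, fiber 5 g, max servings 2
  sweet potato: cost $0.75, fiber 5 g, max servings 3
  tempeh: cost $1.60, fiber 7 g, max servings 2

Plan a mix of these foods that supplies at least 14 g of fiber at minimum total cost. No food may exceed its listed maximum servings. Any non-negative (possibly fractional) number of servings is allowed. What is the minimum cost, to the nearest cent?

Cost per g of fiber: avocado $0.1143, kidney beans $0.1200, sweet potato $0.1500, sunflower seeds $0.1833, tempeh $0.2286.
Take 2 servings of avocado: +14.0 g fiber for $1.60 (total $1.60, still need 0.0 g).
Filling from the cheapest source first is optimal under one linear minimum: $1.60.

$1.60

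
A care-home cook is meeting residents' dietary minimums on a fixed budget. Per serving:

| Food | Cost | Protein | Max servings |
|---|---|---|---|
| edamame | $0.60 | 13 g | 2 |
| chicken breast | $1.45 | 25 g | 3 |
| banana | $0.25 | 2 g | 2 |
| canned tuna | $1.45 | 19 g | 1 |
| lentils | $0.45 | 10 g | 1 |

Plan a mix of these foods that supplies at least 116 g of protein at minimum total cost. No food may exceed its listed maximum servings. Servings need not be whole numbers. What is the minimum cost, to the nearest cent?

Cost per g of protein: lentils $0.0450, edamame $0.0462, chicken breast $0.0580, canned tuna $0.0763, banana $0.1250.
Take 1 serving of lentils: +10.0 g protein for $0.45 (total $0.45, still need 106.0 g).
Take 2 servings of edamame: +26.0 g protein for $1.20 (total $1.65, still need 80.0 g).
Take 3 servings of chicken breast: +75.0 g protein for $4.35 (total $6.00, still need 5.0 g).
Take 0.2632 servings of canned tuna: +5.0 g protein for $0.38 (total $6.38, still need 0.0 g).
Filling from the cheapest source first is optimal under one linear minimum: $6.38.

$6.38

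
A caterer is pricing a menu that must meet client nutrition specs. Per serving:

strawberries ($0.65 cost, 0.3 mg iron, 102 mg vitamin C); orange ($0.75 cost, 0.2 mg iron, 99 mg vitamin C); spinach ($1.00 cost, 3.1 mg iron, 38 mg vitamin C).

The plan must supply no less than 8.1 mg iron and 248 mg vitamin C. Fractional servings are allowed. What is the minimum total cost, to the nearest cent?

For a min-cost LP with two ≥-constraints, a basic feasible solution has at most two positive variables.
strawberries only: max(8.1/0.3, 248/102) = 27 servings → $17.55.
orange only: max(8.1/0.2, 248/99) = 40.5 servings → $30.38.
spinach only: max(8.1/3.1, 248/38) = 6.526 servings → $6.53.
strawberries + orange: intersection lies outside the first quadrant.
strawberries + spinach with both tight: 1.512 servings and 2.467 servings → $3.45.
orange + spinach with both tight: 1.54 servings and 2.514 servings → $3.67.
The minimum over all feasible corners is $3.45.

$3.45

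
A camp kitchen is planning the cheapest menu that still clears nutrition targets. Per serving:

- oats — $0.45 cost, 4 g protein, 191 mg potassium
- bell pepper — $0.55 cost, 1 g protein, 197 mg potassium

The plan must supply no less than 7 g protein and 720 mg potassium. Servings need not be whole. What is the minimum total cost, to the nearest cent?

$1.70

With two linear requirements the optimum uses one or two foods; enumerate the corners.
oats only: max(7/4, 720/191) = 3.77 servings → $1.70.
bell pepper only: max(7/1, 720/197) = 7 servings → $3.85.
oats + bell pepper with both tight: 1.104 servings and 2.585 servings → $1.92.
So the least-cost plan costs $1.70.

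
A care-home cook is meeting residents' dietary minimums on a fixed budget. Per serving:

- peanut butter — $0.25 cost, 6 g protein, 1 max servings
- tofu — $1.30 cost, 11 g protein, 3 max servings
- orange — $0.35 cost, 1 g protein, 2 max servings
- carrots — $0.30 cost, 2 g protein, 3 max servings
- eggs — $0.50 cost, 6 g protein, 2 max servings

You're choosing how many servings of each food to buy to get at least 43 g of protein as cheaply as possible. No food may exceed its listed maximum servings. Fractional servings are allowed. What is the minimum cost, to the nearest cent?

Cost per g of protein: peanut butter $0.0417, eggs $0.0833, tofu $0.1182, carrots $0.1500, orange $0.3500.
Take 1 serving of peanut butter: +6.0 g protein for $0.25 (total $0.25, still need 37.0 g).
Take 2 servings of eggs: +12.0 g protein for $1.00 (total $1.25, still need 25.0 g).
Take 2.273 servings of tofu: +25.0 g protein for $2.95 (total $4.20, still need 0.0 g).
Filling from the cheapest source first is optimal under one linear minimum: $4.20.

$4.20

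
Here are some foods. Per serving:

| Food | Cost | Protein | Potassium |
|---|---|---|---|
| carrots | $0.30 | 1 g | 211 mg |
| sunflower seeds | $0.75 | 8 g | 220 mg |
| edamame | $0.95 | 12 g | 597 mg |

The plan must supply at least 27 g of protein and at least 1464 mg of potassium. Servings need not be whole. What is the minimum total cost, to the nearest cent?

$2.30

An LP optimum is at a vertex; with two nutrient constraints at most two foods are used. Check each candidate.
carrots only: max(27/1, 1464/211) = 27 servings → $8.10.
sunflower seeds only: max(27/8, 1464/220) = 6.655 servings → $4.99.
edamame only: max(27/12, 1464/597) = 2.452 servings → $2.33.
carrots + sunflower seeds with both tight: 3.932 servings and 2.884 servings → $3.34.
carrots + edamame with both tight: 0.7488 servings and 2.188 servings → $2.30.
sunflower seeds + edamame: intersection lies outside the first quadrant.
So the least-cost plan costs $2.30.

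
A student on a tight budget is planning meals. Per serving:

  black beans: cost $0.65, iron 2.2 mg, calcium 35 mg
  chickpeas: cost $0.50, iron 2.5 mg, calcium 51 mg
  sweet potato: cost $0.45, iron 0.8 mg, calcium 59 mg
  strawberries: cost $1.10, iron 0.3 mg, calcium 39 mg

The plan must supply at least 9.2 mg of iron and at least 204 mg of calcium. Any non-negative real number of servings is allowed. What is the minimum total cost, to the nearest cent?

$1.95

For a min-cost LP with two ≥-constraints, a basic feasible solution has at most two positive variables.
black beans only: max(9.2/2.2, 204/35) = 5.829 servings → $3.79.
chickpeas only: max(9.2/2.5, 204/51) = 4 servings → $2.00.
sweet potato only: max(9.2/0.8, 204/59) = 11.5 servings → $5.17.
strawberries only: max(9.2/0.3, 204/39) = 30.67 servings → $33.73.
black beans + chickpeas: the both-tight solution has a negative serving — not a feasible corner.
black beans + sweet potato with both tight: 3.729 servings and 1.246 servings → $2.98.
black beans + strawberries with both tight: 3.952 servings and 1.684 servings → $4.42.
chickpeas + sweet potato with both tight: 3.558 servings and 0.3824 servings → $1.95.
chickpeas + strawberries with both tight: 3.62 servings and 0.4964 servings → $2.36.
sweet potato + strawberries with both targets exact would need a negative amount; discard.
So the least-cost plan costs $1.95.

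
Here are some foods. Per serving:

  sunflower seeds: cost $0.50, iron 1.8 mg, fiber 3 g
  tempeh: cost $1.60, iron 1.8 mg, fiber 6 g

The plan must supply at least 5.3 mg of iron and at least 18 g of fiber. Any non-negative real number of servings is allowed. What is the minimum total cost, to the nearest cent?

$3.00

sunflower seeds only: max(5.3/1.8, 18/3) = 6 servings → $3.00.
tempeh only: max(5.3/1.8, 18/6) = 3 servings → $4.80.
sunflower seeds + tempeh: intersection lies outside the first quadrant.
Cheapest feasible corner: $3.00.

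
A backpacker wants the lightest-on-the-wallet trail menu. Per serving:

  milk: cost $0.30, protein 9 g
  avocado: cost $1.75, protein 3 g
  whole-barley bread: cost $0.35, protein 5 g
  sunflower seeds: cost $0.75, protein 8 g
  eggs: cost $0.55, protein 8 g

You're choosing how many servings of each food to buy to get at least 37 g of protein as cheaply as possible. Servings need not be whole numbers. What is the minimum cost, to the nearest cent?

Cost per g of protein: milk $0.0333, eggs $0.0688, whole-barley bread $0.0700, sunflower seeds $0.0938, avocado $0.5833.
With no serving limits, use only milk: 37 g / 9 g = 4.111 servings × $0.30 = $1.23.

$1.23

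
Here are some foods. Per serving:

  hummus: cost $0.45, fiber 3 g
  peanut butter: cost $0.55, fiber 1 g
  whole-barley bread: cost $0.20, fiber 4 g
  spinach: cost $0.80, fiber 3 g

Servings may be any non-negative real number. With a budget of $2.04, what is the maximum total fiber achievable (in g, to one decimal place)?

40.8 g

Fiber per dollar: whole-barley bread 20, hummus 6.667, spinach 3.75, peanut butter 1.818.
With no serving limits, spend the whole cost allowance on whole-barley bread: $2.04 / $0.20 × 4 g = 40.8 g.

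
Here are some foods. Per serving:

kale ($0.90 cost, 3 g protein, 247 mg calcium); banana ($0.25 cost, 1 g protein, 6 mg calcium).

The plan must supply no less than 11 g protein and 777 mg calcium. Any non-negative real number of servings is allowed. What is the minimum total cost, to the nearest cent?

$3.22

A basic optimal solution has at most two foods positive. Try each food alone and each pair with both targets met exactly.
kale only: max(11/3, 777/247) = 3.667 servings → $3.30.
banana only: max(11/1, 777/6) = 129.5 servings → $32.38.
kale + banana with both tight: 3.105 servings and 1.686 servings → $3.22.
The minimum over all feasible corners is $3.22.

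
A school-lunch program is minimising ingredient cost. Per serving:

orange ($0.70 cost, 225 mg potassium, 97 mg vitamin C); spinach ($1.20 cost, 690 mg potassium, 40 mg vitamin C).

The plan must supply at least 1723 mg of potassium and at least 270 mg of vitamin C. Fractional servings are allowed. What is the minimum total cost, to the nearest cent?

$3.62

An LP optimum is at a vertex; with two nutrient constraints at most two foods are used. Check each candidate.
orange only: max(1723/225, 270/97) = 7.658 servings → $5.36.
spinach only: max(1723/690, 270/40) = 6.75 servings → $8.10.
orange + spinach with both tight: 2.026 servings and 1.836 servings → $3.62.
Cheapest feasible corner: $3.62.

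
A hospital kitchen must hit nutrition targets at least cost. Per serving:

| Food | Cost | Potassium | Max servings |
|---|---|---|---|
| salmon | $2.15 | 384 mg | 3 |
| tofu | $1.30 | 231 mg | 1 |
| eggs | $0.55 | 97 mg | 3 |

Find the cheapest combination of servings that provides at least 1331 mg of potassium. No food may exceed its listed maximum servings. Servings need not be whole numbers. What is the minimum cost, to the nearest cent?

Cost per mg of potassium: salmon $0.0056, tofu $0.0056, eggs $0.0057.
Take 3 servings of salmon: +1152.0 mg potassium for $6.45 (total $6.45, still need 179.0 mg).
Take 0.7749 servings of tofu: +179.0 mg potassium for $1.01 (total $7.46, still need 0.0 mg).
Filling from the cheapest source first is optimal under one linear minimum: $7.46.

$7.46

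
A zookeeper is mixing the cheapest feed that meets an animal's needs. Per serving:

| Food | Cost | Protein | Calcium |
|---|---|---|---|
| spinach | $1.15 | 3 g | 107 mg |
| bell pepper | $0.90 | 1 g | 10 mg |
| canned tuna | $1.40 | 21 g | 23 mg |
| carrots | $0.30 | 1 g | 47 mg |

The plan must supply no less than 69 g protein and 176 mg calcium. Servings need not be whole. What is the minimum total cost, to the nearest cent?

$5.11

Two binding constraints pin down two serving amounts, so the optimal mix uses at most two foods. The candidates are each food alone (scaled to the tighter of protein/calcium) and each pair with both constraints tight.
spinach only: max(69/3, 176/107) = 23 servings → $26.45.
bell pepper only: max(69/1, 176/10) = 69 servings → $62.10.
canned tuna only: max(69/21, 176/23) = 7.652 servings → $10.71.
carrots only: max(69/1, 176/47) = 69 servings → $20.70.
spinach + bell pepper: intersection lies outside the first quadrant.
spinach + canned tuna with both tight: 0.9683 servings and 3.147 servings → $5.52.
spinach + carrots: intersection lies outside the first quadrant.
bell pepper + canned tuna with both tight: 11.28 servings and 2.749 servings → $14.00.
bell pepper + carrots: the both-tight solution has a negative serving — not a feasible corner.
canned tuna + carrots with both tight: 3.182 servings and 2.188 servings → $5.11.
So the least-cost plan costs $5.11.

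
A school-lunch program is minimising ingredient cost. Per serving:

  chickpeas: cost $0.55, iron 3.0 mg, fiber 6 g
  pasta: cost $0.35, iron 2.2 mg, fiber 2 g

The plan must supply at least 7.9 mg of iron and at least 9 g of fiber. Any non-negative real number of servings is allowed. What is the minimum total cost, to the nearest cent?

For a min-cost LP with two ≥-constraints, a basic feasible solution has at most two positive variables.
chickpeas only: max(7.9/3.0, 9/6) = 2.633 servings → $1.45.
pasta only: max(7.9/2.2, 9/2) = 4.5 servings → $1.57.
chickpeas + pasta with both tight: 0.5556 servings and 2.833 servings → $1.30.
So the least-cost plan costs $1.30.

$1.30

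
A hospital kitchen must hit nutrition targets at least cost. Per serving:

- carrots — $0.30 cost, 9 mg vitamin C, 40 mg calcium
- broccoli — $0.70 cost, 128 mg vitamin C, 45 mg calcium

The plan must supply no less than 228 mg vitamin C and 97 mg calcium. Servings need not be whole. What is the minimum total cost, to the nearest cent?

Check every corner: each single food scaled to meet both minima, and each pair solved so both constraints bind.
carrots only: max(228/9, 97/40) = 25.33 servings → $7.60.
broccoli only: max(228/128, 97/45) = 2.156 servings → $1.51.
carrots + broccoli with both tight: 0.4573 servings and 1.749 servings → $1.36.
The minimum over all feasible corners is $1.36.

$1.36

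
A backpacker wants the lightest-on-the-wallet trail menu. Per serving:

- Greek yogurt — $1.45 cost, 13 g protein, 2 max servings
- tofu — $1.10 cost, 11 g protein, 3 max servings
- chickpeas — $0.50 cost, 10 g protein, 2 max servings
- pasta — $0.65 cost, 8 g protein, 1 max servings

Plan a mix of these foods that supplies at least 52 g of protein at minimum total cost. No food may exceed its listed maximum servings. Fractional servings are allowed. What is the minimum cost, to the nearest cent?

$4.05

Cost per g of protein: chickpeas $0.0500, pasta $0.0813, tofu $0.1000, Greek yogurt $0.1115.
Take 2 servings of chickpeas: +20.0 g protein for $1.00 (total $1.00, still need 32.0 g).
Take 1 serving of pasta: +8.0 g protein for $0.65 (total $1.65, still need 24.0 g).
Take 2.182 servings of tofu: +24.0 g protein for $2.40 (total $4.05, still need 0.0 g).
Filling from the cheapest source first is optimal under one linear minimum: $4.05.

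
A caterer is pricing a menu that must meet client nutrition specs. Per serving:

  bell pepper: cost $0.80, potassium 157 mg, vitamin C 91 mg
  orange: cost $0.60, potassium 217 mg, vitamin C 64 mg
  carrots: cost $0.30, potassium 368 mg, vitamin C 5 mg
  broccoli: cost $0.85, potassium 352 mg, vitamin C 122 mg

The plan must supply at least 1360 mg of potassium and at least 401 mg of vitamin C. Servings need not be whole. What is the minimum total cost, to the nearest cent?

$2.95

This is a tiny linear program; its minimum lies at a vertex of the feasible set. List the vertices and price them.
bell pepper only: max(1360/157, 401/91) = 8.662 servings → $6.93.
orange only: max(1360/217, 401/64) = 6.267 servings → $3.76.
carrots only: max(1360/368, 401/5) = 80.2 servings → $24.06.
broccoli only: max(1360/352, 401/122) = 3.864 servings → $3.28.
bell pepper + orange with both targets exact would need a negative amount; discard.
bell pepper + carrots with both tight: 4.304 servings and 1.859 servings → $4.00.
bell pepper + broccoli with both targets exact would need a negative amount; discard.
orange + carrots with both tight: 6.266 servings and 0.001024 servings → $3.76.
orange + broccoli: intersection lies outside the first quadrant.
carrots + broccoli with both tight: 0.5742 servings and 3.263 servings → $2.95.
Cheapest feasible corner: $2.95.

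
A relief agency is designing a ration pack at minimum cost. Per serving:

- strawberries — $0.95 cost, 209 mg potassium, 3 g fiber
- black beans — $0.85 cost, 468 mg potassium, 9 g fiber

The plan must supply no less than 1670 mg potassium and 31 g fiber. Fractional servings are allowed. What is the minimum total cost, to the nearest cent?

For a min-cost LP with two ≥-constraints, a basic feasible solution has at most two positive variables.
strawberries only: max(1670/209, 31/3) = 10.33 servings → $9.82.
black beans only: max(1670/468, 31/9) = 3.568 servings → $3.03.
strawberries + black beans with both tight: 1.094 servings and 3.08 servings → $3.66.
The minimum over all feasible corners is $3.03.

$3.03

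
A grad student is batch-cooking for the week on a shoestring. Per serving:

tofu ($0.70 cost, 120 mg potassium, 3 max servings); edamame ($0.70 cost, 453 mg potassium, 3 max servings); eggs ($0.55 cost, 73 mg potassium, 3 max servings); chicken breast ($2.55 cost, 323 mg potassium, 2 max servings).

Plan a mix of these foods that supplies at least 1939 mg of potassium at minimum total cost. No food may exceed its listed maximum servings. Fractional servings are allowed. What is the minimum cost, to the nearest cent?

Cost per mg of potassium: edamame $0.0015, tofu $0.0058, eggs $0.0075, chicken breast $0.0079.
Take 3 servings of edamame: +1359.0 mg potassium for $2.10 (total $2.10, still need 580.0 mg).
Take 3 servings of tofu: +360.0 mg potassium for $2.10 (total $4.20, still need 220.0 mg).
Take 3 servings of eggs: +219.0 mg potassium for $1.65 (total $5.85, still need 1.0 mg).
Take 0.003096 servings of chicken breast: +1.0 mg potassium for $0.01 (total $5.86, still need 0.0 mg).
Filling from the cheapest source first is optimal under one linear minimum: $5.86.

$5.86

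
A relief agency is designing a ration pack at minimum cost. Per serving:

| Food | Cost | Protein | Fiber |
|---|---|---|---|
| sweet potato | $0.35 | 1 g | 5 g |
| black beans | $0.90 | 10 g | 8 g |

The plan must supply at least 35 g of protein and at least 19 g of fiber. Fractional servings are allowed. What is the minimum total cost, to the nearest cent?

$3.15

Minimising a linear cost over {protein ≥ 35, fiber ≥ 19, servings ≥ 0} — the optimum is at a vertex, using one or two foods.
sweet potato only: max(35/1, 19/5) = 35 servings → $12.25.
black beans only: max(35/10, 19/8) = 3.5 servings → $3.15.
sweet potato + black beans: the both-tight solution has a negative serving — not a feasible corner.
The minimum over all feasible corners is $3.15.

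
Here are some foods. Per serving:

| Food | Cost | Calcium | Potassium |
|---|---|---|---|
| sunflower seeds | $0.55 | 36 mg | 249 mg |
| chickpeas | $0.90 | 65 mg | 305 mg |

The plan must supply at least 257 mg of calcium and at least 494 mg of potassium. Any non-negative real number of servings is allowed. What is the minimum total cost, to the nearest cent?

$3.56

This is a tiny linear program; its minimum lies at a vertex of the feasible set. List the vertices and price them.
sunflower seeds only: max(257/36, 494/249) = 7.139 servings → $3.93.
chickpeas only: max(257/65, 494/305) = 3.954 servings → $3.56.
sunflower seeds + chickpeas: intersection lies outside the first quadrant.
So the least-cost plan costs $3.56.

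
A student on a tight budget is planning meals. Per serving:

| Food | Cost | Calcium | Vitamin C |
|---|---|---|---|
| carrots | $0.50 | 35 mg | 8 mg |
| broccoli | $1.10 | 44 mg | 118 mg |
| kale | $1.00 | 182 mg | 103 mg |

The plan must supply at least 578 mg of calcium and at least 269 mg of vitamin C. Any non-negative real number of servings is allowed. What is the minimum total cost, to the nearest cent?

For a min-cost LP with two ≥-constraints, a basic feasible solution has at most two positive variables.
carrots only: max(578/35, 269/8) = 33.62 servings → $16.81.
broccoli only: max(578/44, 269/118) = 13.14 servings → $14.45.
kale only: max(578/182, 269/103) = 3.176 servings → $3.18.
carrots + broccoli with both tight: 14.92 servings and 1.268 servings → $8.85.
carrots + kale with both tight: 4.921 servings and 2.229 servings → $4.69.
broccoli + kale with both targets exact would need a negative amount; discard.
So the least-cost plan costs $3.18.

$3.18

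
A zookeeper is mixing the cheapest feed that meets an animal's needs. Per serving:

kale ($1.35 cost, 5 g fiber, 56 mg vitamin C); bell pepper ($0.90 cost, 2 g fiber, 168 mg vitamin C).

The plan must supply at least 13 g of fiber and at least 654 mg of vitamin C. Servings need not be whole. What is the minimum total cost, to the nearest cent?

$4.77

Minimising a linear cost over {fiber ≥ 13, vitamin C ≥ 654, servings ≥ 0} — the optimum is at a vertex, using one or two foods.
kale only: max(13/5, 654/56) = 11.68 servings → $15.77.
bell pepper only: max(13/2, 654/168) = 6.5 servings → $5.85.
kale + bell pepper with both tight: 1.203 servings and 3.492 servings → $4.77.
Cheapest feasible corner: $4.77.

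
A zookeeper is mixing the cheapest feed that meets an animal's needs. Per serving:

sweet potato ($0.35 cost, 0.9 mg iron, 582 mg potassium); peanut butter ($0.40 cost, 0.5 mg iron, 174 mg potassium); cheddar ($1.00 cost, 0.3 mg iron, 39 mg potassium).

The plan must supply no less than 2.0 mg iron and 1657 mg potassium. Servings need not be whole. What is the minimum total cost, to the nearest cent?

$1.00

With two linear requirements the optimum uses one or two foods; enumerate the corners.
sweet potato only: max(2.0/0.9, 1657/582) = 2.847 servings → $1.00.
peanut butter only: max(2.0/0.5, 1657/174) = 9.523 servings → $3.81.
cheddar only: max(2.0/0.3, 1657/39) = 42.49 servings → $42.49.
sweet potato + peanut butter with both targets exact would need a negative amount; discard.
sweet potato + cheddar: the both-tight solution has a negative serving — not a feasible corner.
peanut butter + cheddar with both targets exact would need a negative amount; discard.
The minimum over all feasible corners is $1.00.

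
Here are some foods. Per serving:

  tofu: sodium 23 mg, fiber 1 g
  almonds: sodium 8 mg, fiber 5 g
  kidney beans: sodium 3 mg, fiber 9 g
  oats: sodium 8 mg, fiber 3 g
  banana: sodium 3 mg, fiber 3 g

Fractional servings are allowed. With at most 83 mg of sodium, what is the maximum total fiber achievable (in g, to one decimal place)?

Fiber per mg sodium: kidney beans 3, banana 1, almonds 0.625, oats 0.375, tofu 0.04348.
With no serving limits, spend the whole sodium allowance on kidney beans: 83 mg / 3 mg × 9 g = 249.0 g.

249.0 g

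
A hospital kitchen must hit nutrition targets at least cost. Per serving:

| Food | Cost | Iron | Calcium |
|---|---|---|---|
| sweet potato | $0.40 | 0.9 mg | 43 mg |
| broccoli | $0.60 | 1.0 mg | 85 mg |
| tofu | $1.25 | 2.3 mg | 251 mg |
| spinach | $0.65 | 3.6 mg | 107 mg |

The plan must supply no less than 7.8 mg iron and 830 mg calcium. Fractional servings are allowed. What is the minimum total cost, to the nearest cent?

$4.14

Two binding constraints pin down two serving amounts, so the optimal mix uses at most two foods. The candidates are each food alone (scaled to the tighter of iron/calcium) and each pair with both constraints tight.
sweet potato only: max(7.8/0.9, 830/43) = 19.3 servings → $7.72.
broccoli only: max(7.8/1.0, 830/85) = 9.765 servings → $5.86.
tofu only: max(7.8/2.3, 830/251) = 3.391 servings → $4.24.
spinach only: max(7.8/3.6, 830/107) = 7.757 servings → $5.04.
sweet potato + broccoli: the both-tight solution has a negative serving — not a feasible corner.
sweet potato + tofu with both tight: 0.3843 servings and 3.241 servings → $4.20.
sweet potato + spinach with both targets exact would need a negative amount; discard.
broccoli + tofu with both tight: 0.8793 servings and 3.009 servings → $4.29.
broccoli + spinach: intersection lies outside the first quadrant.
tofu + spinach with both tight: 3.275 servings and 0.07422 servings → $4.14.
So the least-cost plan costs $4.14.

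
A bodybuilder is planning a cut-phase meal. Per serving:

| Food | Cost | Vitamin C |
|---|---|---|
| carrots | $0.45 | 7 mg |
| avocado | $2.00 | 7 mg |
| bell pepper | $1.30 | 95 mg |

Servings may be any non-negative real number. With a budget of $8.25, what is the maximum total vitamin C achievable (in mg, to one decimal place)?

602.9 mg

Vitamin C per dollar: bell pepper 73.08, carrots 15.56, avocado 3.5.
With no serving limits, spend the whole cost allowance on bell pepper: $8.25 / $1.30 × 95 mg = 602.9 mg.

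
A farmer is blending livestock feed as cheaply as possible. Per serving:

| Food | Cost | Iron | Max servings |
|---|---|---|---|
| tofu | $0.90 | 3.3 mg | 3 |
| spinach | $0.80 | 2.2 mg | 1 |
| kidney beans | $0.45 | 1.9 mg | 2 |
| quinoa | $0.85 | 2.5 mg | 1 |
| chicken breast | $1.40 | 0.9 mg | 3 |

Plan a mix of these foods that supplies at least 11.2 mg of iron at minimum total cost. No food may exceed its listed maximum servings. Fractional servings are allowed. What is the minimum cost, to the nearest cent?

Cost per mg of iron: kidney beans $0.2368, tofu $0.2727, quinoa $0.3400, spinach $0.3636, chicken breast $1.5556.
Take 2 servings of kidney beans: +3.8 mg iron for $0.90 (total $0.90, still need 7.4 mg).
Take 2.242 servings of tofu: +7.4 mg iron for $2.02 (total $2.92, still need 0.0 mg).
Filling from the cheapest source first is optimal under one linear minimum: $2.92.

$2.92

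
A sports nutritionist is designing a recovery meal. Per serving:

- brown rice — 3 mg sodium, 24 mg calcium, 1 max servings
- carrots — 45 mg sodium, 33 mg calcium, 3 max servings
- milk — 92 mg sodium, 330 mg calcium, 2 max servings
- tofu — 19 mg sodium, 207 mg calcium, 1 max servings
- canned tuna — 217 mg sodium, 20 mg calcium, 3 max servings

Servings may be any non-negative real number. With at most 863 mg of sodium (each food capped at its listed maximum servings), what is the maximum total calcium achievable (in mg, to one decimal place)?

1038.1 mg

Calcium per mg sodium: tofu 10.89, brown rice 8, milk 3.587, carrots 0.7333, canned tuna 0.09217.
Take 1 serving of tofu: uses 19 mg sodium, +207.0 mg calcium (running total 207.0 mg).
Take 1 serving of brown rice: uses 3 mg sodium, +24.0 mg calcium (running total 231.0 mg).
Take 2 servings of milk: uses 184 mg sodium, +660.0 mg calcium (running total 891.0 mg).
Take 3 servings of carrots: uses 135 mg sodium, +99.0 mg calcium (running total 990.0 mg).
Take 2.406 servings of canned tuna: uses 522 mg sodium, +48.1 mg calcium (running total 1038.1 mg).
Greedy by best ratio exhausts the sodium allowance optimally: 1038.1 mg.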